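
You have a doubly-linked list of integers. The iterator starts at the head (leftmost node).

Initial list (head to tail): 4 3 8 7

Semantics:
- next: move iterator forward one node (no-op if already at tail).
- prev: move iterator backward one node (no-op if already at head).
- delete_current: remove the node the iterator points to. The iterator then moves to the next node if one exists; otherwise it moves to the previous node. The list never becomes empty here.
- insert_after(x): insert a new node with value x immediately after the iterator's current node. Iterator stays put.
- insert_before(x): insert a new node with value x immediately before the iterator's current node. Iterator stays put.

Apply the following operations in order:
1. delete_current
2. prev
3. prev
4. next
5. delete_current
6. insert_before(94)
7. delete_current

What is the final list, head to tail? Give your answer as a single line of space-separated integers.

After 1 (delete_current): list=[3, 8, 7] cursor@3
After 2 (prev): list=[3, 8, 7] cursor@3
After 3 (prev): list=[3, 8, 7] cursor@3
After 4 (next): list=[3, 8, 7] cursor@8
After 5 (delete_current): list=[3, 7] cursor@7
After 6 (insert_before(94)): list=[3, 94, 7] cursor@7
After 7 (delete_current): list=[3, 94] cursor@94

Answer: 3 94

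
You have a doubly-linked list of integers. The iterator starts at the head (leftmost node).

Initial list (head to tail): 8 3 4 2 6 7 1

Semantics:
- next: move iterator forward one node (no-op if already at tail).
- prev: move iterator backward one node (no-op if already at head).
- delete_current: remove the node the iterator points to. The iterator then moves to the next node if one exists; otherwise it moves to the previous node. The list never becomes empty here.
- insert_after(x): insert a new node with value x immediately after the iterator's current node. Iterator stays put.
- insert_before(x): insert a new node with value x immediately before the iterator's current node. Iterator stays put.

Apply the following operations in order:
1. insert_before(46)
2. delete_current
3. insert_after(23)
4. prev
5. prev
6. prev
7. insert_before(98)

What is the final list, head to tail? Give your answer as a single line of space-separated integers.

Answer: 98 46 3 23 4 2 6 7 1

Derivation:
After 1 (insert_before(46)): list=[46, 8, 3, 4, 2, 6, 7, 1] cursor@8
After 2 (delete_current): list=[46, 3, 4, 2, 6, 7, 1] cursor@3
After 3 (insert_after(23)): list=[46, 3, 23, 4, 2, 6, 7, 1] cursor@3
After 4 (prev): list=[46, 3, 23, 4, 2, 6, 7, 1] cursor@46
After 5 (prev): list=[46, 3, 23, 4, 2, 6, 7, 1] cursor@46
After 6 (prev): list=[46, 3, 23, 4, 2, 6, 7, 1] cursor@46
After 7 (insert_before(98)): list=[98, 46, 3, 23, 4, 2, 6, 7, 1] cursor@46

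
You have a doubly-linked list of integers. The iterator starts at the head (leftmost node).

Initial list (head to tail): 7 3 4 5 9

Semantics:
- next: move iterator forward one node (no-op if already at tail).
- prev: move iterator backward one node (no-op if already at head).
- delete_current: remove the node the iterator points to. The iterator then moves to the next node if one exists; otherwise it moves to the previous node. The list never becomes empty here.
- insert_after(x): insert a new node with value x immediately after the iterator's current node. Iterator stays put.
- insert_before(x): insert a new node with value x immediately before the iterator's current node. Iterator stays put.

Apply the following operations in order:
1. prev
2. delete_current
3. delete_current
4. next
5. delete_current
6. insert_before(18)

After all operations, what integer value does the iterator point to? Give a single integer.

After 1 (prev): list=[7, 3, 4, 5, 9] cursor@7
After 2 (delete_current): list=[3, 4, 5, 9] cursor@3
After 3 (delete_current): list=[4, 5, 9] cursor@4
After 4 (next): list=[4, 5, 9] cursor@5
After 5 (delete_current): list=[4, 9] cursor@9
After 6 (insert_before(18)): list=[4, 18, 9] cursor@9

Answer: 9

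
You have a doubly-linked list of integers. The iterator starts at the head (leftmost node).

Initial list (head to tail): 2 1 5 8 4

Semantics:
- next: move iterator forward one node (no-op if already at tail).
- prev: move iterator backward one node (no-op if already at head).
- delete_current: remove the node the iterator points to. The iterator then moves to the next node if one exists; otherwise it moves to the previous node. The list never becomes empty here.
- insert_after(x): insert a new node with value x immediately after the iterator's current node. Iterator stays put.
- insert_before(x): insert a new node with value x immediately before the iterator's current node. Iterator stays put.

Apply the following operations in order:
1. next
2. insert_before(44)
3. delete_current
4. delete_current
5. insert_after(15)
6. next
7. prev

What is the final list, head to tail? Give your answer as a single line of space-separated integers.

After 1 (next): list=[2, 1, 5, 8, 4] cursor@1
After 2 (insert_before(44)): list=[2, 44, 1, 5, 8, 4] cursor@1
After 3 (delete_current): list=[2, 44, 5, 8, 4] cursor@5
After 4 (delete_current): list=[2, 44, 8, 4] cursor@8
After 5 (insert_after(15)): list=[2, 44, 8, 15, 4] cursor@8
After 6 (next): list=[2, 44, 8, 15, 4] cursor@15
After 7 (prev): list=[2, 44, 8, 15, 4] cursor@8

Answer: 2 44 8 15 4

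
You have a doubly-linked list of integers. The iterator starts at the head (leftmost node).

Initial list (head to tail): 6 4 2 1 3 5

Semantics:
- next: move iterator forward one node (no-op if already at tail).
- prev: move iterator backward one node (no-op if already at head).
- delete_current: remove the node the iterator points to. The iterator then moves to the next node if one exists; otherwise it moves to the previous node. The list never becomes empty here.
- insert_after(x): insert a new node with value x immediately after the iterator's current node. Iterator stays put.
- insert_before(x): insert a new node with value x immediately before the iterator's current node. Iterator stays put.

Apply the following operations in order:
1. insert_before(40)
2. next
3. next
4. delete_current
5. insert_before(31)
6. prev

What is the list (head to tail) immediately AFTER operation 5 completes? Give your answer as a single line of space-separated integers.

Answer: 40 6 4 31 1 3 5

Derivation:
After 1 (insert_before(40)): list=[40, 6, 4, 2, 1, 3, 5] cursor@6
After 2 (next): list=[40, 6, 4, 2, 1, 3, 5] cursor@4
After 3 (next): list=[40, 6, 4, 2, 1, 3, 5] cursor@2
After 4 (delete_current): list=[40, 6, 4, 1, 3, 5] cursor@1
After 5 (insert_before(31)): list=[40, 6, 4, 31, 1, 3, 5] cursor@1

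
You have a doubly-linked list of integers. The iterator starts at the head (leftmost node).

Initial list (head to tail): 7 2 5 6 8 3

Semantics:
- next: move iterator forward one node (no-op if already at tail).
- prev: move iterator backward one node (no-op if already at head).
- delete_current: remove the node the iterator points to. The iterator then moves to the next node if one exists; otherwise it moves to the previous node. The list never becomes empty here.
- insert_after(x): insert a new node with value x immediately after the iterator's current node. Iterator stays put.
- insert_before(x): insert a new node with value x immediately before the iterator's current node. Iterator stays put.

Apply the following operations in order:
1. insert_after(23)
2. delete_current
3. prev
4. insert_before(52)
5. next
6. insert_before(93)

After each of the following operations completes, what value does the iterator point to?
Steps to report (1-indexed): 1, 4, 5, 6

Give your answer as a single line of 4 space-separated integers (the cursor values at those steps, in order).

After 1 (insert_after(23)): list=[7, 23, 2, 5, 6, 8, 3] cursor@7
After 2 (delete_current): list=[23, 2, 5, 6, 8, 3] cursor@23
After 3 (prev): list=[23, 2, 5, 6, 8, 3] cursor@23
After 4 (insert_before(52)): list=[52, 23, 2, 5, 6, 8, 3] cursor@23
After 5 (next): list=[52, 23, 2, 5, 6, 8, 3] cursor@2
After 6 (insert_before(93)): list=[52, 23, 93, 2, 5, 6, 8, 3] cursor@2

Answer: 7 23 2 2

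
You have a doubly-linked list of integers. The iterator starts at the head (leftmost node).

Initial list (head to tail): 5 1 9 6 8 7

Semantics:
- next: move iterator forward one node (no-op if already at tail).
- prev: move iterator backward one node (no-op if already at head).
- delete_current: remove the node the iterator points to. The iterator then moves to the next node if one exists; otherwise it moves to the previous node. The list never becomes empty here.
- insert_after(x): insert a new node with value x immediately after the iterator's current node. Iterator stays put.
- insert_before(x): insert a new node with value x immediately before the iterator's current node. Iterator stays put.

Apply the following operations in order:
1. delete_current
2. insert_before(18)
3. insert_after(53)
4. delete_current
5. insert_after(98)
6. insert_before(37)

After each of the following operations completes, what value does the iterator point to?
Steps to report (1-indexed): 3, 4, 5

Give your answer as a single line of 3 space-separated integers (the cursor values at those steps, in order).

After 1 (delete_current): list=[1, 9, 6, 8, 7] cursor@1
After 2 (insert_before(18)): list=[18, 1, 9, 6, 8, 7] cursor@1
After 3 (insert_after(53)): list=[18, 1, 53, 9, 6, 8, 7] cursor@1
After 4 (delete_current): list=[18, 53, 9, 6, 8, 7] cursor@53
After 5 (insert_after(98)): list=[18, 53, 98, 9, 6, 8, 7] cursor@53
After 6 (insert_before(37)): list=[18, 37, 53, 98, 9, 6, 8, 7] cursor@53

Answer: 1 53 53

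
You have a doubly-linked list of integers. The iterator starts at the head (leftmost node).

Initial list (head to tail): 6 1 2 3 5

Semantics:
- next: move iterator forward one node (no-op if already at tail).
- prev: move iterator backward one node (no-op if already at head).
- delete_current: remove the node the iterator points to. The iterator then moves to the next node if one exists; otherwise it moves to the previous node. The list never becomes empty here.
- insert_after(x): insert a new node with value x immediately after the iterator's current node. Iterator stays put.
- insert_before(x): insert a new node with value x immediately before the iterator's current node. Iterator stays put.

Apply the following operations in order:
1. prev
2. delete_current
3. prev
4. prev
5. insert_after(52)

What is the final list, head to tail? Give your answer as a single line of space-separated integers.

Answer: 1 52 2 3 5

Derivation:
After 1 (prev): list=[6, 1, 2, 3, 5] cursor@6
After 2 (delete_current): list=[1, 2, 3, 5] cursor@1
After 3 (prev): list=[1, 2, 3, 5] cursor@1
After 4 (prev): list=[1, 2, 3, 5] cursor@1
After 5 (insert_after(52)): list=[1, 52, 2, 3, 5] cursor@1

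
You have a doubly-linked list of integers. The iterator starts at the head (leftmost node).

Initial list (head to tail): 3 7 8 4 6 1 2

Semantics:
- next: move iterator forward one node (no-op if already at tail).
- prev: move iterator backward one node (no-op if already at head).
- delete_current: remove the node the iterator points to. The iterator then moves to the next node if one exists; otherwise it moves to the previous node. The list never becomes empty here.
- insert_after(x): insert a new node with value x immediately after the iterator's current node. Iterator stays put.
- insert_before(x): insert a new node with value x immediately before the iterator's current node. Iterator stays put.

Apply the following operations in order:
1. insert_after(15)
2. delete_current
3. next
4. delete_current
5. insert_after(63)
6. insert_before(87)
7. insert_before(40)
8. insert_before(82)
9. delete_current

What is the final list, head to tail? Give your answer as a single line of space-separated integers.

Answer: 15 87 40 82 63 4 6 1 2

Derivation:
After 1 (insert_after(15)): list=[3, 15, 7, 8, 4, 6, 1, 2] cursor@3
After 2 (delete_current): list=[15, 7, 8, 4, 6, 1, 2] cursor@15
After 3 (next): list=[15, 7, 8, 4, 6, 1, 2] cursor@7
After 4 (delete_current): list=[15, 8, 4, 6, 1, 2] cursor@8
After 5 (insert_after(63)): list=[15, 8, 63, 4, 6, 1, 2] cursor@8
After 6 (insert_before(87)): list=[15, 87, 8, 63, 4, 6, 1, 2] cursor@8
After 7 (insert_before(40)): list=[15, 87, 40, 8, 63, 4, 6, 1, 2] cursor@8
After 8 (insert_before(82)): list=[15, 87, 40, 82, 8, 63, 4, 6, 1, 2] cursor@8
After 9 (delete_current): list=[15, 87, 40, 82, 63, 4, 6, 1, 2] cursor@63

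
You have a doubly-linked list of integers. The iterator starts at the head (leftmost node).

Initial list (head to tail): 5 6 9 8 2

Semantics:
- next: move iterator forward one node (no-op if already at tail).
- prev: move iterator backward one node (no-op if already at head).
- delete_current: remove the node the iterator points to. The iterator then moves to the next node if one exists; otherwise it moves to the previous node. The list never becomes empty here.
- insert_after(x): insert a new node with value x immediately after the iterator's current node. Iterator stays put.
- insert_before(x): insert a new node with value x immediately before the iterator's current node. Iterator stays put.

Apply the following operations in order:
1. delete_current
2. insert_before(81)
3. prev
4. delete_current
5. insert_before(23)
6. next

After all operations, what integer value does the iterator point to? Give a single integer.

After 1 (delete_current): list=[6, 9, 8, 2] cursor@6
After 2 (insert_before(81)): list=[81, 6, 9, 8, 2] cursor@6
After 3 (prev): list=[81, 6, 9, 8, 2] cursor@81
After 4 (delete_current): list=[6, 9, 8, 2] cursor@6
After 5 (insert_before(23)): list=[23, 6, 9, 8, 2] cursor@6
After 6 (next): list=[23, 6, 9, 8, 2] cursor@9

Answer: 9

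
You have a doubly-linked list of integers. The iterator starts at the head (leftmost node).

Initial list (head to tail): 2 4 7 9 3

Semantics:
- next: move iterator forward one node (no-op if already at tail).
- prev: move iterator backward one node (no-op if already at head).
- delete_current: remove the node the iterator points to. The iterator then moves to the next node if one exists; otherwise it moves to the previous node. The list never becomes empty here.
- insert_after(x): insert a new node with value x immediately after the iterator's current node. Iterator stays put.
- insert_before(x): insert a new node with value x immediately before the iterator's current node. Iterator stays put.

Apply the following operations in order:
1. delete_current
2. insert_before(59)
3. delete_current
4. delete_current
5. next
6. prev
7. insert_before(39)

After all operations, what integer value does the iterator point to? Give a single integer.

Answer: 9

Derivation:
After 1 (delete_current): list=[4, 7, 9, 3] cursor@4
After 2 (insert_before(59)): list=[59, 4, 7, 9, 3] cursor@4
After 3 (delete_current): list=[59, 7, 9, 3] cursor@7
After 4 (delete_current): list=[59, 9, 3] cursor@9
After 5 (next): list=[59, 9, 3] cursor@3
After 6 (prev): list=[59, 9, 3] cursor@9
After 7 (insert_before(39)): list=[59, 39, 9, 3] cursor@9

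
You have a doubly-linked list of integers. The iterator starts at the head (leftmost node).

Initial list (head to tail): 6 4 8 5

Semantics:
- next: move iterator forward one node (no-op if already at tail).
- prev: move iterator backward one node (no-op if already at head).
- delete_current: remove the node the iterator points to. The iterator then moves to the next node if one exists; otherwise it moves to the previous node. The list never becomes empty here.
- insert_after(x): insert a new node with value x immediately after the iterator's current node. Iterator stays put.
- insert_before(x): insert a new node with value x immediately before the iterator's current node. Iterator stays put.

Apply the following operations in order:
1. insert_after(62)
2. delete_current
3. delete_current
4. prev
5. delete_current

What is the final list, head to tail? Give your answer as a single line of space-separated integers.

After 1 (insert_after(62)): list=[6, 62, 4, 8, 5] cursor@6
After 2 (delete_current): list=[62, 4, 8, 5] cursor@62
After 3 (delete_current): list=[4, 8, 5] cursor@4
After 4 (prev): list=[4, 8, 5] cursor@4
After 5 (delete_current): list=[8, 5] cursor@8

Answer: 8 5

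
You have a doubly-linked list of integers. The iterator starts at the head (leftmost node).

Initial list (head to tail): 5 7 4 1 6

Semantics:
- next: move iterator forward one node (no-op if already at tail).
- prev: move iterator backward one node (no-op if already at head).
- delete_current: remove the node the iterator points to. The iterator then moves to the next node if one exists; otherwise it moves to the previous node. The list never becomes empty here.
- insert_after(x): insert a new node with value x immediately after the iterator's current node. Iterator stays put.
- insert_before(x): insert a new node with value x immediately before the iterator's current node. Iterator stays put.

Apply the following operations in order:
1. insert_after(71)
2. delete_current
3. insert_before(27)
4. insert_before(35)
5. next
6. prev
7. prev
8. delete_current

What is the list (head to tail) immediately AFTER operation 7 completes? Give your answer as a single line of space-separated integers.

Answer: 27 35 71 7 4 1 6

Derivation:
After 1 (insert_after(71)): list=[5, 71, 7, 4, 1, 6] cursor@5
After 2 (delete_current): list=[71, 7, 4, 1, 6] cursor@71
After 3 (insert_before(27)): list=[27, 71, 7, 4, 1, 6] cursor@71
After 4 (insert_before(35)): list=[27, 35, 71, 7, 4, 1, 6] cursor@71
After 5 (next): list=[27, 35, 71, 7, 4, 1, 6] cursor@7
After 6 (prev): list=[27, 35, 71, 7, 4, 1, 6] cursor@71
After 7 (prev): list=[27, 35, 71, 7, 4, 1, 6] cursor@35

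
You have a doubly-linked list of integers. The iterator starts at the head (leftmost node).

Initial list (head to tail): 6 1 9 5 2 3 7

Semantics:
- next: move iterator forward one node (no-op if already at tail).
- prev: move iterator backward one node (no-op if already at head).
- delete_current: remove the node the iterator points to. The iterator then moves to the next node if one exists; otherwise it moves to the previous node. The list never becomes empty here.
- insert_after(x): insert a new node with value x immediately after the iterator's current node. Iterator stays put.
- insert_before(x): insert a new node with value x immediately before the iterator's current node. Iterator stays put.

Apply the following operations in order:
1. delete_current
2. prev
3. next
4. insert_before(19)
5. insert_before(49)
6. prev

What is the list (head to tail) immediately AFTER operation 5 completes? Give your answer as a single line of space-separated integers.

After 1 (delete_current): list=[1, 9, 5, 2, 3, 7] cursor@1
After 2 (prev): list=[1, 9, 5, 2, 3, 7] cursor@1
After 3 (next): list=[1, 9, 5, 2, 3, 7] cursor@9
After 4 (insert_before(19)): list=[1, 19, 9, 5, 2, 3, 7] cursor@9
After 5 (insert_before(49)): list=[1, 19, 49, 9, 5, 2, 3, 7] cursor@9

Answer: 1 19 49 9 5 2 3 7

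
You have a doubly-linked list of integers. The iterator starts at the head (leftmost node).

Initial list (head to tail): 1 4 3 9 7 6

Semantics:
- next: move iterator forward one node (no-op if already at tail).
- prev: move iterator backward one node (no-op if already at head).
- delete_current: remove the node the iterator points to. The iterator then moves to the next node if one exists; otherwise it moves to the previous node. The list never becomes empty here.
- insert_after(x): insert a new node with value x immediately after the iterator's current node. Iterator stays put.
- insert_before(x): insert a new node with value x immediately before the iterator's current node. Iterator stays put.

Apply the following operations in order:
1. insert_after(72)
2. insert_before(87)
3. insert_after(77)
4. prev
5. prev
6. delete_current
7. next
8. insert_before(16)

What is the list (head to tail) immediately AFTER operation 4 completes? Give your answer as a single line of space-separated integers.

Answer: 87 1 77 72 4 3 9 7 6

Derivation:
After 1 (insert_after(72)): list=[1, 72, 4, 3, 9, 7, 6] cursor@1
After 2 (insert_before(87)): list=[87, 1, 72, 4, 3, 9, 7, 6] cursor@1
After 3 (insert_after(77)): list=[87, 1, 77, 72, 4, 3, 9, 7, 6] cursor@1
After 4 (prev): list=[87, 1, 77, 72, 4, 3, 9, 7, 6] cursor@87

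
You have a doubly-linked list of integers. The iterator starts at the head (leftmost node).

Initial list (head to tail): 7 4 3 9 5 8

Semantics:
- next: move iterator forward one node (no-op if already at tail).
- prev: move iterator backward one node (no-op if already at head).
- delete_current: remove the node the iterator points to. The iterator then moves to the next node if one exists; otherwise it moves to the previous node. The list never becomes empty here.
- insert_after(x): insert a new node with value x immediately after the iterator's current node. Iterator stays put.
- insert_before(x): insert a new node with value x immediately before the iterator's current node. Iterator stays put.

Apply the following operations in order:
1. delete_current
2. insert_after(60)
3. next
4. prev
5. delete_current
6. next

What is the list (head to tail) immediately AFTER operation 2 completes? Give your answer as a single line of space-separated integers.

Answer: 4 60 3 9 5 8

Derivation:
After 1 (delete_current): list=[4, 3, 9, 5, 8] cursor@4
After 2 (insert_after(60)): list=[4, 60, 3, 9, 5, 8] cursor@4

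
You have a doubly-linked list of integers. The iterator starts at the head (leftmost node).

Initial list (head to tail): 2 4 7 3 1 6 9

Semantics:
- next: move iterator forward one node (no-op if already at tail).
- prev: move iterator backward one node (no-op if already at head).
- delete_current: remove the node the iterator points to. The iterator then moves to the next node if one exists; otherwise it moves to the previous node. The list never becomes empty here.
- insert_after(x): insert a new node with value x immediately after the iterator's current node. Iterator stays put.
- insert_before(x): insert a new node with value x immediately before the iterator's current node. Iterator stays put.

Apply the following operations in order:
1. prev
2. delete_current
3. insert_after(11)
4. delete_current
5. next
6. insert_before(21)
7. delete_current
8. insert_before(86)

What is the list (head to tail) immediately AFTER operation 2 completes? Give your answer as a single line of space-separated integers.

After 1 (prev): list=[2, 4, 7, 3, 1, 6, 9] cursor@2
After 2 (delete_current): list=[4, 7, 3, 1, 6, 9] cursor@4

Answer: 4 7 3 1 6 9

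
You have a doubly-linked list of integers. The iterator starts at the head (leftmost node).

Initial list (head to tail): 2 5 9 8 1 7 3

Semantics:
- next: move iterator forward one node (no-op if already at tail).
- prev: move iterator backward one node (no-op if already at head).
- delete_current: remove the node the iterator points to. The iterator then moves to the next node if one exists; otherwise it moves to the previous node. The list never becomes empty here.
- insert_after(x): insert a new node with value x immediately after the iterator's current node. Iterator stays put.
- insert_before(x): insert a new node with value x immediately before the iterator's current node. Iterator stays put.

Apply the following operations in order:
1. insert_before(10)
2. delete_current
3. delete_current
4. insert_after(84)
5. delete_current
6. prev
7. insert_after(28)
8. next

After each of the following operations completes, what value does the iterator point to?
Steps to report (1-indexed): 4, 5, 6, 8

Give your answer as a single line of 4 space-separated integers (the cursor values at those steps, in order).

After 1 (insert_before(10)): list=[10, 2, 5, 9, 8, 1, 7, 3] cursor@2
After 2 (delete_current): list=[10, 5, 9, 8, 1, 7, 3] cursor@5
After 3 (delete_current): list=[10, 9, 8, 1, 7, 3] cursor@9
After 4 (insert_after(84)): list=[10, 9, 84, 8, 1, 7, 3] cursor@9
After 5 (delete_current): list=[10, 84, 8, 1, 7, 3] cursor@84
After 6 (prev): list=[10, 84, 8, 1, 7, 3] cursor@10
After 7 (insert_after(28)): list=[10, 28, 84, 8, 1, 7, 3] cursor@10
After 8 (next): list=[10, 28, 84, 8, 1, 7, 3] cursor@28

Answer: 9 84 10 28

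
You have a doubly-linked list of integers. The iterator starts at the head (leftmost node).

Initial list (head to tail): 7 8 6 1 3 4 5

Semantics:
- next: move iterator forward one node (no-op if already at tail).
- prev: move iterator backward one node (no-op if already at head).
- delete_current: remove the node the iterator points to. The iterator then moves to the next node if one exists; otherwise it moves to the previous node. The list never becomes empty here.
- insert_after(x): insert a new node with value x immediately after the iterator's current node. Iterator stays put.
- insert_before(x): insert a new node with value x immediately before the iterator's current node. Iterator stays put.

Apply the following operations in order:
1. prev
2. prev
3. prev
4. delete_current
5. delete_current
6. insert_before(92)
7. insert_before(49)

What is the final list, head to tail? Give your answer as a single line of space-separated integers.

After 1 (prev): list=[7, 8, 6, 1, 3, 4, 5] cursor@7
After 2 (prev): list=[7, 8, 6, 1, 3, 4, 5] cursor@7
After 3 (prev): list=[7, 8, 6, 1, 3, 4, 5] cursor@7
After 4 (delete_current): list=[8, 6, 1, 3, 4, 5] cursor@8
After 5 (delete_current): list=[6, 1, 3, 4, 5] cursor@6
After 6 (insert_before(92)): list=[92, 6, 1, 3, 4, 5] cursor@6
After 7 (insert_before(49)): list=[92, 49, 6, 1, 3, 4, 5] cursor@6

Answer: 92 49 6 1 3 4 5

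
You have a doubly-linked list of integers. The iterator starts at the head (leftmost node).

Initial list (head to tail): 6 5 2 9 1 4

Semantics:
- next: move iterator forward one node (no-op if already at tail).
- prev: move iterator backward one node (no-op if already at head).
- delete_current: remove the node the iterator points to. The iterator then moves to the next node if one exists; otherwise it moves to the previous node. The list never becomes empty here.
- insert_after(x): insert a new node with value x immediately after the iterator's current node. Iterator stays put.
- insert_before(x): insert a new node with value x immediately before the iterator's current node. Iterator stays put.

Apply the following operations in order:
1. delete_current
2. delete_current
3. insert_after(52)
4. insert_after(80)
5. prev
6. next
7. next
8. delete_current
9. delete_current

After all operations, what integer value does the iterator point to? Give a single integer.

After 1 (delete_current): list=[5, 2, 9, 1, 4] cursor@5
After 2 (delete_current): list=[2, 9, 1, 4] cursor@2
After 3 (insert_after(52)): list=[2, 52, 9, 1, 4] cursor@2
After 4 (insert_after(80)): list=[2, 80, 52, 9, 1, 4] cursor@2
After 5 (prev): list=[2, 80, 52, 9, 1, 4] cursor@2
After 6 (next): list=[2, 80, 52, 9, 1, 4] cursor@80
After 7 (next): list=[2, 80, 52, 9, 1, 4] cursor@52
After 8 (delete_current): list=[2, 80, 9, 1, 4] cursor@9
After 9 (delete_current): list=[2, 80, 1, 4] cursor@1

Answer: 1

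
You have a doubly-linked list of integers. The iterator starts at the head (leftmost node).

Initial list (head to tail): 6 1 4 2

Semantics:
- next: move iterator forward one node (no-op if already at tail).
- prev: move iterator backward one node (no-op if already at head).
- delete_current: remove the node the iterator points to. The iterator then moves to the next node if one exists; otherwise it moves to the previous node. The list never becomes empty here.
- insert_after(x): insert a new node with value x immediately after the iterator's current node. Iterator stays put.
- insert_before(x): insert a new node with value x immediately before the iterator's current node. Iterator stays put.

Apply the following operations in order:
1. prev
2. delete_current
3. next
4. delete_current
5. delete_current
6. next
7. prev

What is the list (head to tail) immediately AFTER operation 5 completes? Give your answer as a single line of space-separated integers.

After 1 (prev): list=[6, 1, 4, 2] cursor@6
After 2 (delete_current): list=[1, 4, 2] cursor@1
After 3 (next): list=[1, 4, 2] cursor@4
After 4 (delete_current): list=[1, 2] cursor@2
After 5 (delete_current): list=[1] cursor@1

Answer: 1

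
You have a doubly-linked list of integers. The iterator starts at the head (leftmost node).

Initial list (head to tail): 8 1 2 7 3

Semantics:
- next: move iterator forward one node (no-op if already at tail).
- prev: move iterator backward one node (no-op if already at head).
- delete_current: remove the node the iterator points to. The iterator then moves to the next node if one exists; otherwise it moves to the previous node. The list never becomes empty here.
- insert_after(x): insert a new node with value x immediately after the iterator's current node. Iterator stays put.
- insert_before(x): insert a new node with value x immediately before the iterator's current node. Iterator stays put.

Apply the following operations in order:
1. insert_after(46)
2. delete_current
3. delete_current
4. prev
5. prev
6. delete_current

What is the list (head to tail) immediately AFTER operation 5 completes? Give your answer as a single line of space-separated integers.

Answer: 1 2 7 3

Derivation:
After 1 (insert_after(46)): list=[8, 46, 1, 2, 7, 3] cursor@8
After 2 (delete_current): list=[46, 1, 2, 7, 3] cursor@46
After 3 (delete_current): list=[1, 2, 7, 3] cursor@1
After 4 (prev): list=[1, 2, 7, 3] cursor@1
After 5 (prev): list=[1, 2, 7, 3] cursor@1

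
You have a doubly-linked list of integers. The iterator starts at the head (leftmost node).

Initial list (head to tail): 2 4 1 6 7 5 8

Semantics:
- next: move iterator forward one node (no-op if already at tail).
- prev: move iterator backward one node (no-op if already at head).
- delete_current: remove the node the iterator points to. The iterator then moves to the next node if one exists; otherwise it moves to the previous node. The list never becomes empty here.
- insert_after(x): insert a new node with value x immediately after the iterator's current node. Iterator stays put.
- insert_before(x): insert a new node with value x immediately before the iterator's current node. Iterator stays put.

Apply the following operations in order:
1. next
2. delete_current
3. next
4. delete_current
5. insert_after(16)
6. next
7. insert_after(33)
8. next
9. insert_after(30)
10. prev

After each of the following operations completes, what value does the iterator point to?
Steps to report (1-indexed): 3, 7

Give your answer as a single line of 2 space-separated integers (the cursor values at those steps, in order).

Answer: 6 16

Derivation:
After 1 (next): list=[2, 4, 1, 6, 7, 5, 8] cursor@4
After 2 (delete_current): list=[2, 1, 6, 7, 5, 8] cursor@1
After 3 (next): list=[2, 1, 6, 7, 5, 8] cursor@6
After 4 (delete_current): list=[2, 1, 7, 5, 8] cursor@7
After 5 (insert_after(16)): list=[2, 1, 7, 16, 5, 8] cursor@7
After 6 (next): list=[2, 1, 7, 16, 5, 8] cursor@16
After 7 (insert_after(33)): list=[2, 1, 7, 16, 33, 5, 8] cursor@16
After 8 (next): list=[2, 1, 7, 16, 33, 5, 8] cursor@33
After 9 (insert_after(30)): list=[2, 1, 7, 16, 33, 30, 5, 8] cursor@33
After 10 (prev): list=[2, 1, 7, 16, 33, 30, 5, 8] cursor@16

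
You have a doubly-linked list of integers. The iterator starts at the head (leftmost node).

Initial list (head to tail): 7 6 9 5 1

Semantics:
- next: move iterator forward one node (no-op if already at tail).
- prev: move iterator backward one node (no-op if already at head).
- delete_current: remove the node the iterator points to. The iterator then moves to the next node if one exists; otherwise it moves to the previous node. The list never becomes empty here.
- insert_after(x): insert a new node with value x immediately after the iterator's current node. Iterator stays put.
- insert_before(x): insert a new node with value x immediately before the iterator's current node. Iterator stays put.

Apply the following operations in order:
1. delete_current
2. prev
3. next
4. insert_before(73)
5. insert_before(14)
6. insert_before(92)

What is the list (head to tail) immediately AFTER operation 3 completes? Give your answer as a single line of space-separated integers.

After 1 (delete_current): list=[6, 9, 5, 1] cursor@6
After 2 (prev): list=[6, 9, 5, 1] cursor@6
After 3 (next): list=[6, 9, 5, 1] cursor@9

Answer: 6 9 5 1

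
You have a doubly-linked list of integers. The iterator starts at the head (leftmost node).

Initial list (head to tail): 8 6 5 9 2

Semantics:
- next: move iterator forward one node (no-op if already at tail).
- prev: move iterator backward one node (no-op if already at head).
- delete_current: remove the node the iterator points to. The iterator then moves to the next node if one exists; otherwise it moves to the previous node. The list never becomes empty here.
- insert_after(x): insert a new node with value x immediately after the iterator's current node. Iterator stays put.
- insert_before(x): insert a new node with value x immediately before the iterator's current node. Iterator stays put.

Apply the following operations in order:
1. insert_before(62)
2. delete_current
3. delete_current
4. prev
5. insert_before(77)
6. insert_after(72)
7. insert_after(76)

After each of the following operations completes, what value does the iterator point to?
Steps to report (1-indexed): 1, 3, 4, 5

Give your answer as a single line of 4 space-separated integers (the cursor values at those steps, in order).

Answer: 8 5 62 62

Derivation:
After 1 (insert_before(62)): list=[62, 8, 6, 5, 9, 2] cursor@8
After 2 (delete_current): list=[62, 6, 5, 9, 2] cursor@6
After 3 (delete_current): list=[62, 5, 9, 2] cursor@5
After 4 (prev): list=[62, 5, 9, 2] cursor@62
After 5 (insert_before(77)): list=[77, 62, 5, 9, 2] cursor@62
After 6 (insert_after(72)): list=[77, 62, 72, 5, 9, 2] cursor@62
After 7 (insert_after(76)): list=[77, 62, 76, 72, 5, 9, 2] cursor@62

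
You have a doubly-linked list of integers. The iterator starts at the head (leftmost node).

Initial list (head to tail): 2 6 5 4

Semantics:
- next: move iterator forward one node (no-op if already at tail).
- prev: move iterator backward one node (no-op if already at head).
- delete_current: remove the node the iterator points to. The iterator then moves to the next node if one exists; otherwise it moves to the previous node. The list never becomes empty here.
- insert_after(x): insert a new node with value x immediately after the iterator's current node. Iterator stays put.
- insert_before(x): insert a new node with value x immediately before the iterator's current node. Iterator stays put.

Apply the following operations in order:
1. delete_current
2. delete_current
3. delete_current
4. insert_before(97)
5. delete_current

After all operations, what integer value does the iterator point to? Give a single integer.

After 1 (delete_current): list=[6, 5, 4] cursor@6
After 2 (delete_current): list=[5, 4] cursor@5
After 3 (delete_current): list=[4] cursor@4
After 4 (insert_before(97)): list=[97, 4] cursor@4
After 5 (delete_current): list=[97] cursor@97

Answer: 97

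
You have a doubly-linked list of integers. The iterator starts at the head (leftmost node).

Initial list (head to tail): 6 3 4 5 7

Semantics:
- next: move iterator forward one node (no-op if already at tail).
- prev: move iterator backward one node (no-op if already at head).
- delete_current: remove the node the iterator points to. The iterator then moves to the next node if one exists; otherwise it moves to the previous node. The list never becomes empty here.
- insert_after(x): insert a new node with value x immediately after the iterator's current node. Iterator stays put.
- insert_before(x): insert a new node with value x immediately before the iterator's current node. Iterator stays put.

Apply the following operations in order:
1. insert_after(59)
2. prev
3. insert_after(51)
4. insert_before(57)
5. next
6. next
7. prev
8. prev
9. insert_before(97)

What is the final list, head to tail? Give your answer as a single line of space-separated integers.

Answer: 57 97 6 51 59 3 4 5 7

Derivation:
After 1 (insert_after(59)): list=[6, 59, 3, 4, 5, 7] cursor@6
After 2 (prev): list=[6, 59, 3, 4, 5, 7] cursor@6
After 3 (insert_after(51)): list=[6, 51, 59, 3, 4, 5, 7] cursor@6
After 4 (insert_before(57)): list=[57, 6, 51, 59, 3, 4, 5, 7] cursor@6
After 5 (next): list=[57, 6, 51, 59, 3, 4, 5, 7] cursor@51
After 6 (next): list=[57, 6, 51, 59, 3, 4, 5, 7] cursor@59
After 7 (prev): list=[57, 6, 51, 59, 3, 4, 5, 7] cursor@51
After 8 (prev): list=[57, 6, 51, 59, 3, 4, 5, 7] cursor@6
After 9 (insert_before(97)): list=[57, 97, 6, 51, 59, 3, 4, 5, 7] cursor@6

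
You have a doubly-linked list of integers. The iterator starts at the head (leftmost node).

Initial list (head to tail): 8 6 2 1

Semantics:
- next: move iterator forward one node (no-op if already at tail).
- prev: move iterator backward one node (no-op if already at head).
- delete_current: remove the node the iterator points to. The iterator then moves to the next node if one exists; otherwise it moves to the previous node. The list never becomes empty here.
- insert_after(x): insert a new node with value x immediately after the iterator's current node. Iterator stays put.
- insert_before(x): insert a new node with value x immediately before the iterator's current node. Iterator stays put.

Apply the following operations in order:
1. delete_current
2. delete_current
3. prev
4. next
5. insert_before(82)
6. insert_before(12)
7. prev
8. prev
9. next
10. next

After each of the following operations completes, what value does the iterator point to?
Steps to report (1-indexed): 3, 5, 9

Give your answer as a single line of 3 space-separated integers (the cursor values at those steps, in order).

After 1 (delete_current): list=[6, 2, 1] cursor@6
After 2 (delete_current): list=[2, 1] cursor@2
After 3 (prev): list=[2, 1] cursor@2
After 4 (next): list=[2, 1] cursor@1
After 5 (insert_before(82)): list=[2, 82, 1] cursor@1
After 6 (insert_before(12)): list=[2, 82, 12, 1] cursor@1
After 7 (prev): list=[2, 82, 12, 1] cursor@12
After 8 (prev): list=[2, 82, 12, 1] cursor@82
After 9 (next): list=[2, 82, 12, 1] cursor@12
After 10 (next): list=[2, 82, 12, 1] cursor@1

Answer: 2 1 12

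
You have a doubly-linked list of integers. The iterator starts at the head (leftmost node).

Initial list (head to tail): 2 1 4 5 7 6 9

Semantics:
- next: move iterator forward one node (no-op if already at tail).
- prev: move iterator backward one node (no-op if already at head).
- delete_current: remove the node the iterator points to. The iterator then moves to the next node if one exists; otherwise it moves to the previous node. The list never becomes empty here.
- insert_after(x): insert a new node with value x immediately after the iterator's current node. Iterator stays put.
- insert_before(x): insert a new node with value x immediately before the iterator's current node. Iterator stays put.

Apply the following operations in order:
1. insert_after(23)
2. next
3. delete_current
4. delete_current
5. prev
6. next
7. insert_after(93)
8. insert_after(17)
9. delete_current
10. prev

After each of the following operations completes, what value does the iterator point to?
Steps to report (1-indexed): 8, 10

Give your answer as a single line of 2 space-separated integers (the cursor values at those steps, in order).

After 1 (insert_after(23)): list=[2, 23, 1, 4, 5, 7, 6, 9] cursor@2
After 2 (next): list=[2, 23, 1, 4, 5, 7, 6, 9] cursor@23
After 3 (delete_current): list=[2, 1, 4, 5, 7, 6, 9] cursor@1
After 4 (delete_current): list=[2, 4, 5, 7, 6, 9] cursor@4
After 5 (prev): list=[2, 4, 5, 7, 6, 9] cursor@2
After 6 (next): list=[2, 4, 5, 7, 6, 9] cursor@4
After 7 (insert_after(93)): list=[2, 4, 93, 5, 7, 6, 9] cursor@4
After 8 (insert_after(17)): list=[2, 4, 17, 93, 5, 7, 6, 9] cursor@4
After 9 (delete_current): list=[2, 17, 93, 5, 7, 6, 9] cursor@17
After 10 (prev): list=[2, 17, 93, 5, 7, 6, 9] cursor@2

Answer: 4 2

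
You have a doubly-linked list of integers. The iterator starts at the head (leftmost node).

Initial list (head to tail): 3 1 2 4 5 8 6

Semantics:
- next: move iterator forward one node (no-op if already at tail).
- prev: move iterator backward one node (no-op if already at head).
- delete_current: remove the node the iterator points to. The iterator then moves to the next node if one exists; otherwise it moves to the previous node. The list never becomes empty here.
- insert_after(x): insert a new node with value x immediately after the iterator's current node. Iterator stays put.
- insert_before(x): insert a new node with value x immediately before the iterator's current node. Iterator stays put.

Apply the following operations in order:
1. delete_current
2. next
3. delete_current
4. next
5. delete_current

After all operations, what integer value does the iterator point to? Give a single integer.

Answer: 8

Derivation:
After 1 (delete_current): list=[1, 2, 4, 5, 8, 6] cursor@1
After 2 (next): list=[1, 2, 4, 5, 8, 6] cursor@2
After 3 (delete_current): list=[1, 4, 5, 8, 6] cursor@4
After 4 (next): list=[1, 4, 5, 8, 6] cursor@5
After 5 (delete_current): list=[1, 4, 8, 6] cursor@8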